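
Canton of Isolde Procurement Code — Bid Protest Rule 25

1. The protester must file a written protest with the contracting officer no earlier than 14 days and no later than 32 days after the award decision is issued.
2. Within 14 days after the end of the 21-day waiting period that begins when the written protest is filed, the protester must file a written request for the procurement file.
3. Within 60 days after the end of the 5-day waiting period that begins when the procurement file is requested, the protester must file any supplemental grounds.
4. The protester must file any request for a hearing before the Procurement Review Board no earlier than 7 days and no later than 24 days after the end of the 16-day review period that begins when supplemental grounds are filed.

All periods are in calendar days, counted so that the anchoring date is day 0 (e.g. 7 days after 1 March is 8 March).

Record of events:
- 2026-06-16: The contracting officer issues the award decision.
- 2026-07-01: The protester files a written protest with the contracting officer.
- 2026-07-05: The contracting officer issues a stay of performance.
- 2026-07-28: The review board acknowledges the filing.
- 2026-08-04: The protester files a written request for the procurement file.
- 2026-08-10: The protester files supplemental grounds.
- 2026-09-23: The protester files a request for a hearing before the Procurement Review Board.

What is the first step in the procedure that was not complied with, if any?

Step 4

Step 1 — 14 and 32 days from 2026-06-16 (when the award decision is issued) are 2026-06-30 and 2026-07-18 respectively; 2026-07-01 falls inside that range.
Step 2 — counting 14 days from 2026-07-22 (end of the 21-day waiting period, which began when the written protest is filed on 2026-07-01) gives a deadline of 2026-08-05; completed 2026-08-04, before the deadline.
Step 3 — counting 60 days from 2026-08-09 (end of the 5-day waiting period, which began when the procurement file is requested on 2026-08-04) gives a deadline of 2026-10-08; done 2026-08-10 — timely.
Step 4 — 7 and 24 days from 2026-08-26 (end of the 16-day review period, which began when supplemental grounds are filed on 2026-08-10) are 2026-09-02 and 2026-09-19 respectively; done 2026-09-23 — 4 days after the window closed.
The analysis stops there.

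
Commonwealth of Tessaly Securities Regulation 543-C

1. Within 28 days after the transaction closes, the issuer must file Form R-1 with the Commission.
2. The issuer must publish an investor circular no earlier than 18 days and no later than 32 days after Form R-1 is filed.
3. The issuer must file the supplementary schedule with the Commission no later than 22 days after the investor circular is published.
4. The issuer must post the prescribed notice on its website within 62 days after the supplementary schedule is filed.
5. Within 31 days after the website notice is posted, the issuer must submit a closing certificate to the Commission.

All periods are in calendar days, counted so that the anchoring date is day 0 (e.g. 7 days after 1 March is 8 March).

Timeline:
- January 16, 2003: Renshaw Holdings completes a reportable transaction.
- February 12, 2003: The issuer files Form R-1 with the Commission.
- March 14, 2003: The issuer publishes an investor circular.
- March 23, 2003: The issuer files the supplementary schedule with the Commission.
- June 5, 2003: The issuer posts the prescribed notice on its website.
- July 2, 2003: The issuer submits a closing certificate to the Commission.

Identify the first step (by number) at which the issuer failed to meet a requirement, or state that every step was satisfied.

Step 4

Step 1: 28 days after January 16, 2003 (when the transaction closes) is February 13, 2003; completed February 12, 2003, before the deadline.
Step 2: the window is 18–32 days after February 12, 2003 (when Form R-1 is filed), so March 2, 2003 through March 16, 2003; done March 14, 2003, which is between those dates.
Step 3: 22 days after March 14, 2003 (when the investor circular is published) is April 5, 2003; completed March 23, 2003, before the deadline.
Step 4: 62 days after March 23, 2003 (when the supplementary schedule is filed) is May 24, 2003; done June 5, 2003 — 12 days late.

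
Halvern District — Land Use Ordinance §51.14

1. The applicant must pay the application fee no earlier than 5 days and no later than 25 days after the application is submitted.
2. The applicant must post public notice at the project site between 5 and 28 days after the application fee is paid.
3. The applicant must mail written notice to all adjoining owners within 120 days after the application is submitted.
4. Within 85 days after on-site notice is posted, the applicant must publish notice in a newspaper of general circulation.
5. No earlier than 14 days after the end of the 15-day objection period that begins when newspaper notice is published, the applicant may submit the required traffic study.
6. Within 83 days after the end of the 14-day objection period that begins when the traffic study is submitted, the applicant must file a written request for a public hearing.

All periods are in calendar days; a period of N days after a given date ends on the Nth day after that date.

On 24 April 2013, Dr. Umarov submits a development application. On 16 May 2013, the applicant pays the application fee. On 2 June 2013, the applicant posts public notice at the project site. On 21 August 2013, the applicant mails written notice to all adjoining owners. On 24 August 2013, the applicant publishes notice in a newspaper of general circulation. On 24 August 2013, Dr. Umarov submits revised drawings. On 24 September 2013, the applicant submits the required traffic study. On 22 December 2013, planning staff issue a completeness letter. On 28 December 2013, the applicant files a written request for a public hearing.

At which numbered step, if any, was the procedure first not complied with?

None — every step was satisfied

Step 1 — 5 and 25 days from 24 April 2013 (when the application is submitted) are 29 April 2013 and 19 May 2013 respectively; done 16 May 2013, which is between those dates.
Step 2 — 5 and 28 days from 16 May 2013 (when the application fee is paid) are 21 May 2013 and 13 June 2013 respectively; 2 June 2013 falls inside that range.
Step 3 — counting 120 days from 24 April 2013 (when the application is submitted) gives a deadline of 22 August 2013; completed 21 August 2013, before the deadline.
Step 4 — counting 85 days from 2 June 2013 (when on-site notice is posted) gives a deadline of 26 August 2013; completed 24 August 2013, before the deadline.
Step 5 — must wait 14 days from 8 September 2013 (end of the 15-day objection period, which began when newspaper notice is published on 24 August 2013), so not before 22 September 2013; done 24 September 2013 — permitted.
Step 6 — counting 83 days from 8 October 2013 (end of the 14-day objection period, which began when the traffic study is submitted on 24 September 2013) gives a deadline of 30 December 2013; completed 28 December 2013, before the deadline.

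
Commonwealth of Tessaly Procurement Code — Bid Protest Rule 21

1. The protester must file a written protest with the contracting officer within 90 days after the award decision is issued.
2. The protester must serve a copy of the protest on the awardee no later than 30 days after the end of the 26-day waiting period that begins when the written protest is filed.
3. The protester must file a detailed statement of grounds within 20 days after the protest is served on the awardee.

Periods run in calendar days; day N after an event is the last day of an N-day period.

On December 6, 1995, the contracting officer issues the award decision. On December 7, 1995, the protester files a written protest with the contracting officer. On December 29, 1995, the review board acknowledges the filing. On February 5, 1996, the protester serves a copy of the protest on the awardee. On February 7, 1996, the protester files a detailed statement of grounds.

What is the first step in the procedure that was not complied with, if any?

Step 2

(1) due by December 6, 1995 + 90 days = March 5, 1996; completed December 7, 1995, before the deadline.
(2) due by January 2, 1996 + 30 days = February 1, 1996; not done until February 5, 1996, 4 days after the deadline.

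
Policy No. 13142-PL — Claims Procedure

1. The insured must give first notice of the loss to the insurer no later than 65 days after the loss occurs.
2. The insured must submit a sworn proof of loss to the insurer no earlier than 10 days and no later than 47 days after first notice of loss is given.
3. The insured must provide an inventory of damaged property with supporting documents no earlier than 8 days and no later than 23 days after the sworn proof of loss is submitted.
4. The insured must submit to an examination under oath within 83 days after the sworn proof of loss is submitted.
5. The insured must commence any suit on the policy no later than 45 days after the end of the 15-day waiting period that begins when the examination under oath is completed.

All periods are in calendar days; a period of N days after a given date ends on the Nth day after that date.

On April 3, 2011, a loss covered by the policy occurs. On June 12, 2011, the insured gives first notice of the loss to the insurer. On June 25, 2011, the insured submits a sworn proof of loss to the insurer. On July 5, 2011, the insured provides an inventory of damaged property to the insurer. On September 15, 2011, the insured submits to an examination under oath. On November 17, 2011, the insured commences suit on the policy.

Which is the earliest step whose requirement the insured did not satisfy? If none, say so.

Step 1

Step 1 — counting 65 days from April 3, 2011 (when the loss occurs) gives a deadline of June 7, 2011; not done until June 12, 2011, 5 days after the deadline.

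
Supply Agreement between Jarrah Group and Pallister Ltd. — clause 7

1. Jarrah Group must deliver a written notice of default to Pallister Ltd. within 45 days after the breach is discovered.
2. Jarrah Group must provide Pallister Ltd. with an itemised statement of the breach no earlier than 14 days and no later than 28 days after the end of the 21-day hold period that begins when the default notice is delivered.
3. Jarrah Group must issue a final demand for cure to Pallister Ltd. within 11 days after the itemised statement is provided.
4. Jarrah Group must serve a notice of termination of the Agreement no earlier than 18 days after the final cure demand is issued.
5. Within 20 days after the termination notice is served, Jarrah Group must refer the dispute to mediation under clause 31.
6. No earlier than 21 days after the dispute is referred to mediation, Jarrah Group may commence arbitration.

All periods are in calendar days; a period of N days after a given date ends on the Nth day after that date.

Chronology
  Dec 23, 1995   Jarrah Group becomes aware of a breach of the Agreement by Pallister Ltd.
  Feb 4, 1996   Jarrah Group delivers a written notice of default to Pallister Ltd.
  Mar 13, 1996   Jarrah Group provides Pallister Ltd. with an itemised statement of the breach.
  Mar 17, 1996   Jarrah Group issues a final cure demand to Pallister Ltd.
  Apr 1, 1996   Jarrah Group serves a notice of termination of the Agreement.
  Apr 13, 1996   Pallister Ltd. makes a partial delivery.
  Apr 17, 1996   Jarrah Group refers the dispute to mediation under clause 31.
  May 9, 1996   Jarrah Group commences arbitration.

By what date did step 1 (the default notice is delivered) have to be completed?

Feb 6, 1996

Step 1 runs from Dec 23, 1995, when the breach is discovered. 45 days after Dec 23, 1995 is Feb 6, 1996.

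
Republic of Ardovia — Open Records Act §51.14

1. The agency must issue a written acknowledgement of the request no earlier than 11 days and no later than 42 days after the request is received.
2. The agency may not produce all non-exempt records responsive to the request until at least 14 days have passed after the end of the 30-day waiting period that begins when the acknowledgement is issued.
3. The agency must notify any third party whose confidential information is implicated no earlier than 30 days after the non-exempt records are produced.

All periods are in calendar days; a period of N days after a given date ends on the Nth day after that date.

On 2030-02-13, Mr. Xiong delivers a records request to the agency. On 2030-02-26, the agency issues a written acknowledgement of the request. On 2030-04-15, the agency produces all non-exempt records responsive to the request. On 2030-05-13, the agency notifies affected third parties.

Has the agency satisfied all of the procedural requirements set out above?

(1) the permitted window runs from 2030-02-13 + 11 = 2030-02-24 to 2030-02-13 + 42 = 2030-03-27; done 2030-02-26, which is between those dates.
(2) permitted from 2030-03-28 + 14 days = 2030-04-11 onward; done 2030-04-15, after the minimum wait.
(3) permitted from 2030-04-15 + 30 days = 2030-05-15 onward; acted on 2030-05-13, 2 days prematurely.
The procedure was therefore not followed at step 3.

No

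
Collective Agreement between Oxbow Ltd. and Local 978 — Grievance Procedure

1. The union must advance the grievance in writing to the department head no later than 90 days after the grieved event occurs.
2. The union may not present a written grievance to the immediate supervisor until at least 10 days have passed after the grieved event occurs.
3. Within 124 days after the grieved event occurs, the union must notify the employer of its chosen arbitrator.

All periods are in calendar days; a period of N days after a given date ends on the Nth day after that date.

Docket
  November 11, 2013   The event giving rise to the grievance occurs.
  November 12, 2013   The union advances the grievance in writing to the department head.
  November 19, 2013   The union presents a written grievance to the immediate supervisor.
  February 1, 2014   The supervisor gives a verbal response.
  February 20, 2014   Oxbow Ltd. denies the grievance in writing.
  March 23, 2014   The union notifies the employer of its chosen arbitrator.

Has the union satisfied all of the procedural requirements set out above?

Step 1 — counting 90 days from November 11, 2013 (when the grieved event occurs) gives a deadline of February 9, 2014; completed November 12, 2013, before the deadline.
Step 2 — must wait 10 days from November 11, 2013 (when the grieved event occurs), so not before November 21, 2013; acted on November 19, 2013, 2 days prematurely.
That is the first point of non-compliance.

No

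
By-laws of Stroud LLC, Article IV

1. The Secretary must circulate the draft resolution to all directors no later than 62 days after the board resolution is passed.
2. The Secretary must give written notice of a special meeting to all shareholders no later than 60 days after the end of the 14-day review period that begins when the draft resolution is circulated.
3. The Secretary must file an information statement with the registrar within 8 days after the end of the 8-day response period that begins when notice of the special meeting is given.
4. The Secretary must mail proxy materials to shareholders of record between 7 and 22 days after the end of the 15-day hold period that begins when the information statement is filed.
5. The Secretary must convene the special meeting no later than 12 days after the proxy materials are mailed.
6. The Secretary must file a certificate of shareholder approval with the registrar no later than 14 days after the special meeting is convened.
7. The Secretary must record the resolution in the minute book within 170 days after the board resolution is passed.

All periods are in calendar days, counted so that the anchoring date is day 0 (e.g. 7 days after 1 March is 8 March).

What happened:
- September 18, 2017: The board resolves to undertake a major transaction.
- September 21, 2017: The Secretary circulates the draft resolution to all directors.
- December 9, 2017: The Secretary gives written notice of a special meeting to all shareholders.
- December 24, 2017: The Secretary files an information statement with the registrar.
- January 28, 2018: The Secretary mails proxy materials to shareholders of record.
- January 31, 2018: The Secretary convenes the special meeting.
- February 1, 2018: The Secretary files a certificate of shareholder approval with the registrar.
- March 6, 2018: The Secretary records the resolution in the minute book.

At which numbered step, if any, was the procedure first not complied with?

Step 2

Step 1: 62 days after September 18, 2017 (when the board resolution is passed) is November 19, 2017; September 21, 2017 is within that limit.
Step 2: 60 days after October 5, 2017 (end of the 14-day review period, which began when the draft resolution is circulated on September 21, 2017) is December 4, 2017; December 9, 2017 misses that deadline by 5 days.
That is the first point of non-compliance.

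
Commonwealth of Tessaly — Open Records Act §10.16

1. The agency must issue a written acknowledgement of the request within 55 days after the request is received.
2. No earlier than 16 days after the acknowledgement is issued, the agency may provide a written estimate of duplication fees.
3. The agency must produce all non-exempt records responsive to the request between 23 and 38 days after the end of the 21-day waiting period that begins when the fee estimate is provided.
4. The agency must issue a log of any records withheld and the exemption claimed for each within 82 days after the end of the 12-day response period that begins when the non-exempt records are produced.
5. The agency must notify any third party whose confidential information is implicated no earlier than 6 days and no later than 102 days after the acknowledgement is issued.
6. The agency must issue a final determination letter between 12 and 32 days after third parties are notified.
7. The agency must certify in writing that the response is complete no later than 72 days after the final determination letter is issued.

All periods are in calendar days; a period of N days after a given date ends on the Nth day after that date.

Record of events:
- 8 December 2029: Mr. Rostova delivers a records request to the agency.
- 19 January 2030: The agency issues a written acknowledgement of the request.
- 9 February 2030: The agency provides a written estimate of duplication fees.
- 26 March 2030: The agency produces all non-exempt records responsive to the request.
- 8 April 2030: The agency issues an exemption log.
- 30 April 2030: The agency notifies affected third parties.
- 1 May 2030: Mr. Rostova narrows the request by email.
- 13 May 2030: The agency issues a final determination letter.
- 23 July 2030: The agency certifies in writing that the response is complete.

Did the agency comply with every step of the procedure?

Yes

Step 1: 55 days after 8 December 2029 (when the request is received) is 1 February 2030; 19 January 2030 is within that limit.
Step 2: the earliest permitted date is 16 days after 19 January 2030 (when the acknowledgement is issued), i.e. 4 February 2030; done 9 February 2030, after the minimum wait.
Step 3: the window is 23–38 days after 2 March 2030 (end of the 21-day waiting period, which began when the fee estimate is provided on 9 February 2030), so 25 March 2030 through 9 April 2030; done 26 March 2030 — within the window.
Step 4: 82 days after 7 April 2030 (end of the 12-day response period, which began when the non-exempt records are produced on 26 March 2030) is 28 June 2030; completed 8 April 2030, before the deadline.
Step 5: the window is 6–102 days after 19 January 2030 (when the acknowledgement is issued), so 25 January 2030 through 1 May 2030; done 30 April 2030 — within the window.
Step 6: the window is 12–32 days after 30 April 2030 (when third parties are notified), so 12 May 2030 through 1 June 2030; done 13 May 2030 — within the window.
Step 7: 72 days after 13 May 2030 (when the final determination letter is issued) is 24 July 2030; 23 July 2030 is within that limit.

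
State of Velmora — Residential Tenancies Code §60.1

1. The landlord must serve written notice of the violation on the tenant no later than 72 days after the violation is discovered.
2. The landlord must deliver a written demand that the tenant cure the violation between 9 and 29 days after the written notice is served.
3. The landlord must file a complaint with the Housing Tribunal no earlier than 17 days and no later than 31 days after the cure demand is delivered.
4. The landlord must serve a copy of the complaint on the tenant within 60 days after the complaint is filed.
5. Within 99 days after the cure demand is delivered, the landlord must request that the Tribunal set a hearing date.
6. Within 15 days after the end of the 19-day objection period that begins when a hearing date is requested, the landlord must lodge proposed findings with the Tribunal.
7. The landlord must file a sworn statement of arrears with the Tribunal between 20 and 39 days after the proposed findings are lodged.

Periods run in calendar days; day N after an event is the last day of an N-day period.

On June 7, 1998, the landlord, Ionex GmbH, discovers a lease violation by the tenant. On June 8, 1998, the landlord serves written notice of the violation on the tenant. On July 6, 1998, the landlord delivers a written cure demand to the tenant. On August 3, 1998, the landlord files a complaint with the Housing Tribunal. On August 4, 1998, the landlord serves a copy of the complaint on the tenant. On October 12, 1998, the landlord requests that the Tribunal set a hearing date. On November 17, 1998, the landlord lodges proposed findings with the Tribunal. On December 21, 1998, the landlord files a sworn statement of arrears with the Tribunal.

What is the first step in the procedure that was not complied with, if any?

Step 1 — counting 72 days from June 7, 1998 (when the violation is discovered) gives a deadline of August 18, 1998; done June 8, 1998 — timely.
Step 2 — 9 and 29 days from June 8, 1998 (when the written notice is served) are June 17, 1998 and July 7, 1998 respectively; done July 6, 1998 — within the window.
Step 3 — 17 and 31 days from July 6, 1998 (when the cure demand is delivered) are July 23, 1998 and August 6, 1998 respectively; done August 3, 1998 — within the window.
Step 4 — counting 60 days from August 3, 1998 (when the complaint is filed) gives a deadline of October 2, 1998; completed August 4, 1998, before the deadline.
Step 5 — counting 99 days from July 6, 1998 (when the cure demand is delivered) gives a deadline of October 13, 1998; October 12, 1998 is within that limit.
Step 6 — counting 15 days from October 31, 1998 (end of the 19-day objection period, which began when a hearing date is requested on October 12, 1998) gives a deadline of November 15, 1998; not done until November 17, 1998, 2 days after the deadline.
The analysis stops there.

Step 6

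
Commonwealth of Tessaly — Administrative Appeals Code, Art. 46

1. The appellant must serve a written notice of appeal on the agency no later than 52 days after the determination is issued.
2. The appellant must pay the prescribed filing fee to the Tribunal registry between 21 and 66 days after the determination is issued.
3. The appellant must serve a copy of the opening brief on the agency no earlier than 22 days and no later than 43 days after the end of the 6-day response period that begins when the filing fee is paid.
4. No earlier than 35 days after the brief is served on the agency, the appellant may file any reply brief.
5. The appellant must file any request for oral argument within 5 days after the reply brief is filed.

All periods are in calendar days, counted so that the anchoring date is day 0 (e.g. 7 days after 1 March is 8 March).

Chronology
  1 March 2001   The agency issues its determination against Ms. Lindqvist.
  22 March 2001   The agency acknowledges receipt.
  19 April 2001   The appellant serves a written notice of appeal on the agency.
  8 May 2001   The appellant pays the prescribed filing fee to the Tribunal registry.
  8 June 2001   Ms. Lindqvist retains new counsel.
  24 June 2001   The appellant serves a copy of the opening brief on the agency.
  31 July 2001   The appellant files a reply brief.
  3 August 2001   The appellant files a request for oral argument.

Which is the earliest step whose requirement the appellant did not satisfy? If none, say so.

Step 2

Step 1 — counting 52 days from 1 March 2001 (when the determination is issued) gives a deadline of 22 April 2001; completed 19 April 2001, before the deadline.
Step 2 — 21 and 66 days from 1 March 2001 (when the determination is issued) are 22 March 2001 and 6 May 2001 respectively; 8 May 2001 is 2 days past the end of the window.
The procedure was therefore not followed at step 2.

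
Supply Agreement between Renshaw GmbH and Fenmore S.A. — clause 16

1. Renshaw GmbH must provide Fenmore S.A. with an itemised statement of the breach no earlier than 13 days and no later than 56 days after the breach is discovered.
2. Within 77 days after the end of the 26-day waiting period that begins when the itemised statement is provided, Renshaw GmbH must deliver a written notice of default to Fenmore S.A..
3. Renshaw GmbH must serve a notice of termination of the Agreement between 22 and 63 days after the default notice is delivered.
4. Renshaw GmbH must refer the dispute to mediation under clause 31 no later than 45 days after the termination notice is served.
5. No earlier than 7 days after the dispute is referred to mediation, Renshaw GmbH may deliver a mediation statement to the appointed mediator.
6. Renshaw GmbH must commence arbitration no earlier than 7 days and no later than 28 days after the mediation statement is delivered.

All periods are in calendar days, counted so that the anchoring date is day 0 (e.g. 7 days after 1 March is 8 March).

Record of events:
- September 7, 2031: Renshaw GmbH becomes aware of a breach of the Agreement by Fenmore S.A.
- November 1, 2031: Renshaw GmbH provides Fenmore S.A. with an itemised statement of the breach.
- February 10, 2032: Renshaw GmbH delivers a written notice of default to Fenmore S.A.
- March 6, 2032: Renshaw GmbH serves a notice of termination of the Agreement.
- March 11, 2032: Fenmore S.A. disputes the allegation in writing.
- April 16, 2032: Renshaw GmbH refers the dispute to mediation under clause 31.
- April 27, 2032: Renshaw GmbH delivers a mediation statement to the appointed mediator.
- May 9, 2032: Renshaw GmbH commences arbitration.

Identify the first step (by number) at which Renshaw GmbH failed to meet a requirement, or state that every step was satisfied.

None — every step was satisfied

(1) the permitted window runs from September 7, 2031 + 13 = September 20, 2031 to September 7, 2031 + 56 = November 2, 2031; done November 1, 2031 — within the window.
(2) due by November 27, 2031 + 77 days = February 12, 2032; February 10, 2032 is within that limit.
(3) the permitted window runs from February 10, 2032 + 22 = March 3, 2032 to February 10, 2032 + 63 = April 13, 2032; March 6, 2032 falls inside that range.
(4) due by March 6, 2032 + 45 days = April 20, 2032; done April 16, 2032 — timely.
(5) permitted from April 16, 2032 + 7 days = April 23, 2032 onward; done April 27, 2032 — permitted.
(6) the permitted window runs from April 27, 2032 + 7 = May 4, 2032 to April 27, 2032 + 28 = May 25, 2032; May 9, 2032 falls inside that range.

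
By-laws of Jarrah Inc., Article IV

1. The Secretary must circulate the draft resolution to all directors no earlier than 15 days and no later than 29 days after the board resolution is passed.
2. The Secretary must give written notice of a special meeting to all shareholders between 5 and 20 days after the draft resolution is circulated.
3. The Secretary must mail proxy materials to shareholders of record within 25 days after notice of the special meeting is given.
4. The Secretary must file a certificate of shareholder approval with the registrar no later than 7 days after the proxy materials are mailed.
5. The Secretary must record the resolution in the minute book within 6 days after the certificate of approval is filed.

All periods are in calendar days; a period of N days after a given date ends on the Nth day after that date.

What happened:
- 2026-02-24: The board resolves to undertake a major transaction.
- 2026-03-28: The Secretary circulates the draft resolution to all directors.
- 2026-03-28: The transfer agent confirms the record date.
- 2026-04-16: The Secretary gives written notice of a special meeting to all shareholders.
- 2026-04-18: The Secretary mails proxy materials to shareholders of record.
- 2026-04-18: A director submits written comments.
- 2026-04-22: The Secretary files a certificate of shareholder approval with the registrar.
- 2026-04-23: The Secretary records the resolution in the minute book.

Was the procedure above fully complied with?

(1) the permitted window runs from 2026-02-24 + 15 = 2026-03-11 to 2026-02-24 + 29 = 2026-03-25; 2026-03-28 is 3 days past the end of the window.

No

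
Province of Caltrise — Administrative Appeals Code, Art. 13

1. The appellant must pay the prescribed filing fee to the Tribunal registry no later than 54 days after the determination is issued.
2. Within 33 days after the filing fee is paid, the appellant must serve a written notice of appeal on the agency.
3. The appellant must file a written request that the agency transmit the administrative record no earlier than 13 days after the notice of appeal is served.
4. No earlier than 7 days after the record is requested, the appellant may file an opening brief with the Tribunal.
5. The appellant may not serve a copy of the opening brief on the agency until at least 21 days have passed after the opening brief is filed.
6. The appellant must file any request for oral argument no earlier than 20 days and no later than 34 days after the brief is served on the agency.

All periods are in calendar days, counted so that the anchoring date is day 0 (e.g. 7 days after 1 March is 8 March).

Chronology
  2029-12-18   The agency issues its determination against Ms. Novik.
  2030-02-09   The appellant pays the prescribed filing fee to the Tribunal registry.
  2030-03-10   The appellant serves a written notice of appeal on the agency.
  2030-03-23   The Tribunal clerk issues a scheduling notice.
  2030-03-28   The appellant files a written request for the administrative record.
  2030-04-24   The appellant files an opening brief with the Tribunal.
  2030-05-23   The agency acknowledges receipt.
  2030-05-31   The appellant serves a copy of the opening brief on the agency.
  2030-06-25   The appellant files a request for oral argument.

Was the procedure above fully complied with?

Yes

Step 1: 54 days after 2029-12-18 (when the determination is issued) is 2030-02-10; done 2030-02-09 — timely.
Step 2: 33 days after 2030-02-09 (when the filing fee is paid) is 2030-03-14; done 2030-03-10 — timely.
Step 3: the earliest permitted date is 13 days after 2030-03-10 (when the notice of appeal is served), i.e. 2030-03-23; done 2030-03-28, after the minimum wait.
Step 4: the earliest permitted date is 7 days after 2030-03-28 (when the record is requested), i.e. 2030-04-04; 2030-04-24 is on or after that date.
Step 5: the earliest permitted date is 21 days after 2030-04-24 (when the opening brief is filed), i.e. 2030-05-15; done 2030-05-31, after the minimum wait.
Step 6: the window is 20–34 days after 2030-05-31 (when the brief is served on the agency), so 2030-06-20 through 2030-07-04; done 2030-06-25, which is between those dates.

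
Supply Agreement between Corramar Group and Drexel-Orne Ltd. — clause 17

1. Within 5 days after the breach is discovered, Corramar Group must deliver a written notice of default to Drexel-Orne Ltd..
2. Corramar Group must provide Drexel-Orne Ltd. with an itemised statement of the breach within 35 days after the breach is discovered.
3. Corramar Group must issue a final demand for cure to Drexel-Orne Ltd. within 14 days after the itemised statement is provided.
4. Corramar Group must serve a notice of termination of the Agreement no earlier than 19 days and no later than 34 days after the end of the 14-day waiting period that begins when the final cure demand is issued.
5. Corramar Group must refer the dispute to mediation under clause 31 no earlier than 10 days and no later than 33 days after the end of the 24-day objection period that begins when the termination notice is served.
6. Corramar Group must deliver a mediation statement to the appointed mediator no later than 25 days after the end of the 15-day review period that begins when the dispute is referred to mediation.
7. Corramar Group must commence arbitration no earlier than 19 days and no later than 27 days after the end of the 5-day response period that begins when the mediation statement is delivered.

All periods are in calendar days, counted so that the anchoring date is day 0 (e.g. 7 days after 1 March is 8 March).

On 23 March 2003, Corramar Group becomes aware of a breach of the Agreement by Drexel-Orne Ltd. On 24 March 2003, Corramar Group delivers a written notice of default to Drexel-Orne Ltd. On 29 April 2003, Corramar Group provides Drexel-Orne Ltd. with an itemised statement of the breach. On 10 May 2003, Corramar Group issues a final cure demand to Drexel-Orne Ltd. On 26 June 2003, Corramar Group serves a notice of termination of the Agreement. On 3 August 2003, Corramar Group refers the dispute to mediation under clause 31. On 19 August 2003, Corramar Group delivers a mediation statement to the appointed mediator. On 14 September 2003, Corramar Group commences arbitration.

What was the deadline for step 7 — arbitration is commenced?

The mediation statement is delivered on 19 August 2003; the 5-day response period therefore ends 24 August 2003, and step 7 runs from that date. The window is 19–27 days after 24 August 2003; it closes on 20 September 2003.

20 September 2003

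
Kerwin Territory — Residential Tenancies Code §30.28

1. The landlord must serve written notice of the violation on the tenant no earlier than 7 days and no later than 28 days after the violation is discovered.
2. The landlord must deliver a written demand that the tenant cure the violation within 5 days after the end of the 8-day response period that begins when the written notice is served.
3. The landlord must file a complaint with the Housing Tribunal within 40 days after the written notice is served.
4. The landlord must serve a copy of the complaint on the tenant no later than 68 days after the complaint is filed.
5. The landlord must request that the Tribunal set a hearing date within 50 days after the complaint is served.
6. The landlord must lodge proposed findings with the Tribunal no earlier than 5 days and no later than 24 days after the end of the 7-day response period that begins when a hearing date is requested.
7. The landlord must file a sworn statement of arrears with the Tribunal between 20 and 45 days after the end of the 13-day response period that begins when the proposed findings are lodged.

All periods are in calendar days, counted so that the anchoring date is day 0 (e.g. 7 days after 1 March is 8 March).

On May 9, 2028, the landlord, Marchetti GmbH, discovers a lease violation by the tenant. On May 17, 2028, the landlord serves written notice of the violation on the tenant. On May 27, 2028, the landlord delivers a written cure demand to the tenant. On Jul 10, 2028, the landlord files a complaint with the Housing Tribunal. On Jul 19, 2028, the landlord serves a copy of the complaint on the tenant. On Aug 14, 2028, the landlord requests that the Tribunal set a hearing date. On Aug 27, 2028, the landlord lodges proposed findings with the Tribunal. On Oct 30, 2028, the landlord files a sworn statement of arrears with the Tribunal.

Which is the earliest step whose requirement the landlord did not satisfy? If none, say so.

Step 3

(1) the permitted window runs from May 9, 2028 + 7 = May 16, 2028 to May 9, 2028 + 28 = Jun 6, 2028; May 17, 2028 falls inside that range.
(2) due by May 25, 2028 + 5 days = May 30, 2028; May 27, 2028 is within that limit.
(3) due by May 17, 2028 + 40 days = Jun 26, 2028; done Jul 10, 2028 — 14 days late.
The analysis stops there.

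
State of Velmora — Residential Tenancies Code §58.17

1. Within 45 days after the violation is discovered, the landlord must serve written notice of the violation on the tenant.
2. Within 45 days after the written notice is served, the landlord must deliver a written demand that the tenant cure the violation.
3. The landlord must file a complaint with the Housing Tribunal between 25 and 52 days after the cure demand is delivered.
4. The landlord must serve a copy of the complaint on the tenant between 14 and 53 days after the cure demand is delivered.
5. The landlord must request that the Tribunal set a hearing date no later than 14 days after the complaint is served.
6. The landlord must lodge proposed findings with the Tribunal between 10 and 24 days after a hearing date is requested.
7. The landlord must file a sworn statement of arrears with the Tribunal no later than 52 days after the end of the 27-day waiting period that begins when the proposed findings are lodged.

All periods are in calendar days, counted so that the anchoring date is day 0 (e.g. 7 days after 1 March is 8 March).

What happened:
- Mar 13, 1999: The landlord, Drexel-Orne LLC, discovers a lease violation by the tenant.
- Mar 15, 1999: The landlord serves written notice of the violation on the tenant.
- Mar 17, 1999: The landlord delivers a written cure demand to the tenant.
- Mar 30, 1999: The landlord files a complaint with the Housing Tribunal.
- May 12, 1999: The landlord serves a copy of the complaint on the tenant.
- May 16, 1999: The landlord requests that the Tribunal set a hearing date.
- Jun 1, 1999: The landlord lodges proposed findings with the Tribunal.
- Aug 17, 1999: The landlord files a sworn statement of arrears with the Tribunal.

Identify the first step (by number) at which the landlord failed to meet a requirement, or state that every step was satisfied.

Step 3

(1) due by Mar 13, 1999 + 45 days = Apr 27, 1999; completed Mar 15, 1999, before the deadline.
(2) due by Mar 15, 1999 + 45 days = Apr 29, 1999; done Mar 17, 1999 — timely.
(3) the permitted window runs from Mar 17, 1999 + 25 = Apr 11, 1999 to Mar 17, 1999 + 52 = May 8, 1999; Mar 30, 1999 is 12 days too early.
That is the first point of non-compliance.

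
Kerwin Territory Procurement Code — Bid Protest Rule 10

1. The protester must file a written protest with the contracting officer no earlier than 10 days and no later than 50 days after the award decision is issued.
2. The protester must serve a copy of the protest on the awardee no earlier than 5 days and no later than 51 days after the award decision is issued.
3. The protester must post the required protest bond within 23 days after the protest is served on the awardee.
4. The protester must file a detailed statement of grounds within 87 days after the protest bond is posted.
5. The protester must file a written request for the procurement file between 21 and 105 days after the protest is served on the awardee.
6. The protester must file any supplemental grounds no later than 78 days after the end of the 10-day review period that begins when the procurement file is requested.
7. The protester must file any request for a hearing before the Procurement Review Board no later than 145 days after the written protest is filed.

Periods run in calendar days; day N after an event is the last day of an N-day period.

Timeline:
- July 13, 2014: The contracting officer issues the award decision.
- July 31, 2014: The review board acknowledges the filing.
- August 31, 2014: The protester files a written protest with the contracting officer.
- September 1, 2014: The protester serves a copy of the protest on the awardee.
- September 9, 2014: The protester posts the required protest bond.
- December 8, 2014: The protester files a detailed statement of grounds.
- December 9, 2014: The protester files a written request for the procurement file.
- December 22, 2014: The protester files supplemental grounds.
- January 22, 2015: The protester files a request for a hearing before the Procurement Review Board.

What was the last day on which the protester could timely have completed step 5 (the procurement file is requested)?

Step 5 runs from September 1, 2014, when the protest is served on the awardee. The window is 21–105 days after September 1, 2014; it closes on December 15, 2014.

December 15, 2014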